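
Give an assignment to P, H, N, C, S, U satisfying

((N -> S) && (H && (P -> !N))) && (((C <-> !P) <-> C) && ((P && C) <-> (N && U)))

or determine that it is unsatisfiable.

P: False, H: True, N: False, C: True, S: False, U: False

  (N -> S) && (H && (P -> !N)) = True
    N -> S = True
    H && (P -> !N) = True
      P -> !N = True
        !N = True
  ((C <-> !P) <-> C) && ((P && C) <-> (N && U)) = True
    (C <-> !P) <-> C = True
      C <-> !P = True
        !P = True
    (P && C) <-> (N && U) = True
      P && C = False
      N && U = False
Both conjuncts True, so the formula holds.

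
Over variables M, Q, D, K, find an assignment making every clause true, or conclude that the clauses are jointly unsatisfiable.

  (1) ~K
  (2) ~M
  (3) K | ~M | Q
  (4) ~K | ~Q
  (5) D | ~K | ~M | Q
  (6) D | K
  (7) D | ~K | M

Unit clause (~K) forces K = False.
Unit clause (~M) forces M = False.
In (D | K) only D is left, so D = True.
Set Q = True.
Check each clause:
  (~K): ~K holds.
  (~M): ~M holds.
  (K | ~M | Q): ~M holds.
  (~K | ~Q): ~K holds.
  (D | ~K | ~M | Q): D holds.
  (D | K): D holds.
  (D | ~K | M): D holds.
All clauses satisfied.

M: False; Q: True; D: True; K: False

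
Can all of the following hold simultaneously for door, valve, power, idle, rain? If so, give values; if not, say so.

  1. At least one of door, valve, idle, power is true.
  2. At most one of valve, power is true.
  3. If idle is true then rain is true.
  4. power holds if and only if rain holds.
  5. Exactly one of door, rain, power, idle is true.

door: True; valve: True; power: False; idle: False; rain: False

  (1) {door, valve, idle, power}: 2 true — at least one ✓
  (2) {valve, power}: 1 true — at most one ✓
  (3) idle=F ⇒ rain: vacuous ✓
  (4) power=F, rain=F — same ✓
  (5) {door, rain, power, idle}: 1 true — exactly one ✓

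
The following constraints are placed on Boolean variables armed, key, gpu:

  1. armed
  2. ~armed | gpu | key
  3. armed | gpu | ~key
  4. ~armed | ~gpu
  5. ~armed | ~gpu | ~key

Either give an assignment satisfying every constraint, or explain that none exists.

armed: True, key: True, gpu: False

Unit clause (armed) forces armed = True.
In (~armed | ~gpu) only ~gpu is left, so gpu = False.
In (~armed | gpu | key) only key is left, so key = True.
All clauses satisfied.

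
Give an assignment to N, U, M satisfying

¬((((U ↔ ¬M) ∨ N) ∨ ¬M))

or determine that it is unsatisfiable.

N = False, U = True, M = True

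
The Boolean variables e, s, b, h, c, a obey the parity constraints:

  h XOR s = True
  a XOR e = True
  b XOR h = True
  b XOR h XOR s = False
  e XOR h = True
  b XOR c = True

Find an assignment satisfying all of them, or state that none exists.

e = True, s = True, b = True, h = False, c = False, a = False

h XOR s = F XOR T = True ✓
a XOR e = F XOR T = True ✓
b XOR h = T XOR F = True ✓
b XOR h XOR s = T XOR F XOR T = False ✓
e XOR h = T XOR F = True ✓
b XOR c = T XOR F = True ✓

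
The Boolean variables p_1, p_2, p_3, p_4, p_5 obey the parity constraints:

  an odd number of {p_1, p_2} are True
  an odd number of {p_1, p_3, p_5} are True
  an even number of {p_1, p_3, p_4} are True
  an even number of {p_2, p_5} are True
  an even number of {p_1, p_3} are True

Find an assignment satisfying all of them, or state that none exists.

p_1=F; p_2=T; p_3=F; p_4=F; p_5=T

{p_1, p_2}: 1 true → odd ✓
{p_1, p_3, p_5}: 1 true → odd ✓
{p_1, p_3, p_4}: 0 true → even ✓
{p_2, p_5}: 2 true → even ✓
{p_1, p_3}: 0 true → even ✓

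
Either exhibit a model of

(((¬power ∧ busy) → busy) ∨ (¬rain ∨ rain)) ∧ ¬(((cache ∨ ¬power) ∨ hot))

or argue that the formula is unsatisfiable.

busy = False, hot = False, power = True, cache = False, rain = True

  ((¬power ∧ busy) → busy) ∨ (¬rain ∨ rain) = True
    (¬power ∧ busy) → busy = True
      ¬power ∧ busy = False
        ¬power = False
    ¬rain ∨ rain = True
      ¬rain = False
  ¬(((cache ∨ ¬power) ∨ hot)) = True
    (cache ∨ ¬power) ∨ hot = False
      cache ∨ ¬power = False
        ¬power = False
Both conjuncts True, so the formula holds.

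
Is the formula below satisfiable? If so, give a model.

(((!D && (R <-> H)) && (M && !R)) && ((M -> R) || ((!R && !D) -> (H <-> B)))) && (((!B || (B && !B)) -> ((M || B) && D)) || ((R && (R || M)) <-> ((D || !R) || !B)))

Unsatisfiable

Case R = True: the conjunct !R is False.
Case R = False: the formula simplifies to (((!D && !H) && M) && (!M || (!D -> (H <-> B)))) && ((!B || (B && !B)) -> ((M || B) && D)).
  D = True: the conjunct !D is False.
  D = False: simplifies to ((!H && M) && (!M || (H <-> B))) && !((!B || (B && !B))).
    B = True: simplifies to (!H && M) && (!M || H).
      M = True: simplifies to !H && H.
        H = True: the conjunct !H is False.
        H = False: the conjunct H is False.
      M = False: the conjunct M is False.
    B = False: the conjunct !((!B || (B && !B))) becomes !((True || False)) = False.
Both cases fail — unsatisfiable.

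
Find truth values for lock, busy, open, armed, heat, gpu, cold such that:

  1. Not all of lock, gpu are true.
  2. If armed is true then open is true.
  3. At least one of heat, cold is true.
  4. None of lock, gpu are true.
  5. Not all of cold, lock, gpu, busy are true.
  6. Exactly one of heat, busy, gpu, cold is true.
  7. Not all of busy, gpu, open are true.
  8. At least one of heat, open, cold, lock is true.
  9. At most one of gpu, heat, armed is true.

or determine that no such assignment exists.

lock = False, busy = False, open = False, armed = False, heat = True, gpu = False, cold = False

  (1) {lock, gpu}: 0/2 true — not all ✓
  (2) armed=F ⇒ open: vacuous ✓
  (3) {heat, cold}: 1 true — at least one ✓
  (4) {lock, gpu}: 0 true — none ✓
  (5) {cold, lock, gpu, busy}: 0/4 true — not all ✓
  (6) {heat, busy, gpu, cold}: 1 true — exactly one ✓
  (7) {busy, gpu, open}: 0/3 true — not all ✓
  (8) {heat, open, cold, lock}: 1 true — at least one ✓
  (9) {gpu, heat, armed}: 1 true — at most one ✓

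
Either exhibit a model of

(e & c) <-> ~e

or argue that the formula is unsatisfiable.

c = False, e = True

  (e & c) <-> ~e = True
    e & c = False
    ~e = False
The formula evaluates to True.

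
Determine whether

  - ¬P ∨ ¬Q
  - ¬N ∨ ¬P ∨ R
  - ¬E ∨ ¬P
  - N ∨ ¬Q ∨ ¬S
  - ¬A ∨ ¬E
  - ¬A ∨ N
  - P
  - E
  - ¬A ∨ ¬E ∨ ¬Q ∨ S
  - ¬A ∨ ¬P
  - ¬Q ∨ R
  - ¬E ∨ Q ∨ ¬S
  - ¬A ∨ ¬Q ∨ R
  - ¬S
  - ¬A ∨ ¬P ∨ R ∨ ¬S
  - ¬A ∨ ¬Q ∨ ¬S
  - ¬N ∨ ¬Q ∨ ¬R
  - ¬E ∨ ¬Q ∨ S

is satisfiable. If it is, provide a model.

Case E = True:
  (¬E ∨ ¬P) forces P = False.
  Clause (P) is falsified — contradiction.
Case E = False:
  Clause (E) is falsified — contradiction.
Both cases fail, so the formula is unsatisfiable.

Unsatisfiable — no assignment works.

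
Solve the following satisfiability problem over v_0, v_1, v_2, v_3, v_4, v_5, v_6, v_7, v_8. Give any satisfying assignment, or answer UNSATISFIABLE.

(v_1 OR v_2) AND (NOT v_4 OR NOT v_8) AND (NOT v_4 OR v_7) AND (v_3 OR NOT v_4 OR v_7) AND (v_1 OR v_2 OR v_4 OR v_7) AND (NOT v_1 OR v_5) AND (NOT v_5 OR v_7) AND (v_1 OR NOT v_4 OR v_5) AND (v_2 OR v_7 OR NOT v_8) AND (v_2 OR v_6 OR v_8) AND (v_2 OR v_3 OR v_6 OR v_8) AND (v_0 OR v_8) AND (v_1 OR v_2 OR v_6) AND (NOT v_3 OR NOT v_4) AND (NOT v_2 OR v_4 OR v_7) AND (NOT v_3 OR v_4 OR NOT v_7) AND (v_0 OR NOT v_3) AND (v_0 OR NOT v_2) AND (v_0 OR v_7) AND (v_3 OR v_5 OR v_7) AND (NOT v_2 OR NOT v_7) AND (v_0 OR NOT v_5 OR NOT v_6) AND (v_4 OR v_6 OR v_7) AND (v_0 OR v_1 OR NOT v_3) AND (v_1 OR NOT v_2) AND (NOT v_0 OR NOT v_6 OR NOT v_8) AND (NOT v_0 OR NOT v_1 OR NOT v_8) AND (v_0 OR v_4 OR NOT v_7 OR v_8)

v_0: True; v_1: True; v_2: False; v_3: False; v_4: True; v_5: True; v_6: True; v_7: True; v_8: False

Set v_0 = True.
Set v_1 = True.
  then (NOT v_1 OR v_5) forces v_5 = True.
  then (NOT v_5 OR v_7) forces v_7 = True.
  then (NOT v_2 OR NOT v_7) forces v_2 = False.
  then (NOT v_0 OR NOT v_1 OR NOT v_8) forces v_8 = False.
  then (v_2 OR v_6 OR v_8) forces v_6 = True.
Try v_3 = True:
  (NOT v_3 OR NOT v_4) forces v_4 = False.
  clause (NOT v_3 OR v_4 OR NOT v_7) is falsified — backtrack.
So v_3 = False.
Set v_4 = True.
All clauses satisfied.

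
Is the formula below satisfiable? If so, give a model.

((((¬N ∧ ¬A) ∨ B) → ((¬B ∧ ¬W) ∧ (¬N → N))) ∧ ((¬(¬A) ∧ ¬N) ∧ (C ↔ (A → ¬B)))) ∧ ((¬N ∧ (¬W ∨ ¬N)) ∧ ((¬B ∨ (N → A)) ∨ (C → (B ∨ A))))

B = False; W = True; C = True; N = False; A = True

  (((¬N ∧ ¬A) ∨ B) → ((¬B ∧ ¬W) ∧ (¬N → N))) ∧ ((¬(¬A) ∧ ¬N) ∧ (C ↔ (A → ¬B))) = True
    ((¬N ∧ ¬A) ∨ B) → ((¬B ∧ ¬W) ∧ (¬N → N)) = True
      (¬N ∧ ¬A) ∨ B = False
        ¬N ∧ ¬A = False
          ¬N = True
          ¬A = False
      (¬B ∧ ¬W) ∧ (¬N → N) = False
        ¬B ∧ ¬W = False
          ¬B = True
          ¬W = False
        ¬N → N = False
          ¬N = True
    (¬(¬A) ∧ ¬N) ∧ (C ↔ (A → ¬B)) = True
      ¬(¬A) ∧ ¬N = True
        ¬(¬A) = True
          ¬A = False
        ¬N = True
      C ↔ (A → ¬B) = True
        A → ¬B = True
          ¬B = True
  (¬N ∧ (¬W ∨ ¬N)) ∧ ((¬B ∨ (N → A)) ∨ (C → (B ∨ A))) = True
    ¬N ∧ (¬W ∨ ¬N) = True
      ¬N = True
      ¬W ∨ ¬N = True
        ¬W = False
        ¬N = True
    (¬B ∨ (N → A)) ∨ (C → (B ∨ A)) = True
      ¬B ∨ (N → A) = True
        ¬B = True
        N → A = True
      C → (B ∨ A) = True
        B ∨ A = True
Both conjuncts True, so the formula holds.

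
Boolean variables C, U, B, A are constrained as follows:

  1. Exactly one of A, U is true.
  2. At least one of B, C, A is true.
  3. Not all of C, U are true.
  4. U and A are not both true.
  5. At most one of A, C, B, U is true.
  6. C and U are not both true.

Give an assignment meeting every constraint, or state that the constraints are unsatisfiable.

C = False; U = False; B = False; A = True

  (1) {A, U}: 1 true — exactly one ✓
  (2) {B, C, A}: 1 true — at least one ✓
  (3) {C, U}: 0/2 true — not all ✓
  (4) U=F, A=T — not both ✓
  (5) {A, C, B, U}: 1 true — at most one ✓
  (6) C=F, U=F — not both ✓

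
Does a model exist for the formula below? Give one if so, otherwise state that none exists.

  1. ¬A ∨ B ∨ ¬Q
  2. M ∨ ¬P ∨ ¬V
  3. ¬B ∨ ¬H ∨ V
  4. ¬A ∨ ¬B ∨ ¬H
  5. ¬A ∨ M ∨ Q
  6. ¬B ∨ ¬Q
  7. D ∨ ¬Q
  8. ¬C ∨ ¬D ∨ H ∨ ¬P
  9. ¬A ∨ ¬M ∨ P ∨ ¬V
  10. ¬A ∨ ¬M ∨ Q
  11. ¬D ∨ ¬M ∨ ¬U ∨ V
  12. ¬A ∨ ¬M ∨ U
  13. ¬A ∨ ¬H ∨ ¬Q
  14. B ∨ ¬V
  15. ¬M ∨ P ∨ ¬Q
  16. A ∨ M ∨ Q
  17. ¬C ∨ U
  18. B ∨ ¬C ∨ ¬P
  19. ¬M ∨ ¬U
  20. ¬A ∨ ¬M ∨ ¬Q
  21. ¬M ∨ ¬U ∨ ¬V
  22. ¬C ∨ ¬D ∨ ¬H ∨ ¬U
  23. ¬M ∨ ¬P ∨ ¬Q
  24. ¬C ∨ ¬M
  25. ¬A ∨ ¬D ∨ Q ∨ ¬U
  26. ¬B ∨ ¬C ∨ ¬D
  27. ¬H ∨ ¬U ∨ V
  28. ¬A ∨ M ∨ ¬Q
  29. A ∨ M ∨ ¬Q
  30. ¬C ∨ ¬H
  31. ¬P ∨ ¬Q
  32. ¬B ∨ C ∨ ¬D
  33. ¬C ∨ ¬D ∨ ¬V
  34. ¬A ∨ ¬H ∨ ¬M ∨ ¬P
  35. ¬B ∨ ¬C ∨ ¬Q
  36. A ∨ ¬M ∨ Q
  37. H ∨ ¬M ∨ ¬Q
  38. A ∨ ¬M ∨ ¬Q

Unsatisfiable — no assignment works.

Case M = True:
  (¬M ∨ ¬U) forces U = False.
  (¬A ∨ ¬M ∨ U) forces A = False.
  (¬C ∨ U) forces C = False.
  (A ∨ ¬M ∨ Q) forces Q = True.
  Clause (A ∨ ¬M ∨ ¬Q) is falsified — contradiction.
Case M = False:
  If Q = True:
    (¬B ∨ ¬Q) forces B = False.
    (¬A ∨ B ∨ ¬Q) forces A = False.
    clause (A ∨ M ∨ ¬Q) is falsified.
  If Q = False:
    (¬A ∨ M ∨ Q) forces A = False.
    clause (A ∨ M ∨ Q) is falsified.
  Every sub-case reaches a contradiction.
Both cases fail, so the formula is unsatisfiable.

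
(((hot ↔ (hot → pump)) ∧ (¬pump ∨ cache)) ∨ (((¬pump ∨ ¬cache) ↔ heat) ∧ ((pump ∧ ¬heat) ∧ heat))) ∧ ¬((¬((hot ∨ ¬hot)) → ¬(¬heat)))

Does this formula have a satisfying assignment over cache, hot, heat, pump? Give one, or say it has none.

Unsatisfiable — no assignment works.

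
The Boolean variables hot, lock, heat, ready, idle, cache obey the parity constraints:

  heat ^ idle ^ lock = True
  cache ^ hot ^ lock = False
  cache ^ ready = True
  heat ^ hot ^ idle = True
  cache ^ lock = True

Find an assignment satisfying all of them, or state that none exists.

hot=T, lock=T, heat=F, ready=T, idle=F, cache=F

heat ^ idle ^ lock = F ^ F ^ T = True ✓
cache ^ hot ^ lock = F ^ T ^ T = False ✓
cache ^ ready = F ^ T = True ✓
heat ^ hot ^ idle = F ^ T ^ F = True ✓
cache ^ lock = F ^ T = True ✓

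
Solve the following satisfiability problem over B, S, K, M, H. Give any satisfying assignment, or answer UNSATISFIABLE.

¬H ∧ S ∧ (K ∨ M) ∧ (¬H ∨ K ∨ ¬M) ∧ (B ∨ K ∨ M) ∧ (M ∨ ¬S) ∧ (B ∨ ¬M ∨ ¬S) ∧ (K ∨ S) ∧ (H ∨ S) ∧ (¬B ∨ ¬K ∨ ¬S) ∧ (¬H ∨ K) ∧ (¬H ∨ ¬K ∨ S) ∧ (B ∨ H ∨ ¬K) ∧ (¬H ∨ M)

Unit clause (¬H) forces H = False.
Unit clause (S) forces S = True.
In (M ∨ ¬S) only M is left, so M = True.
In (B ∨ ¬M ∨ ¬S) only B is left, so B = True.
In (¬B ∨ ¬K ∨ ¬S) only ¬K is left, so K = False.
All clauses satisfied.

B = True; S = True; K = False; M = True; H = False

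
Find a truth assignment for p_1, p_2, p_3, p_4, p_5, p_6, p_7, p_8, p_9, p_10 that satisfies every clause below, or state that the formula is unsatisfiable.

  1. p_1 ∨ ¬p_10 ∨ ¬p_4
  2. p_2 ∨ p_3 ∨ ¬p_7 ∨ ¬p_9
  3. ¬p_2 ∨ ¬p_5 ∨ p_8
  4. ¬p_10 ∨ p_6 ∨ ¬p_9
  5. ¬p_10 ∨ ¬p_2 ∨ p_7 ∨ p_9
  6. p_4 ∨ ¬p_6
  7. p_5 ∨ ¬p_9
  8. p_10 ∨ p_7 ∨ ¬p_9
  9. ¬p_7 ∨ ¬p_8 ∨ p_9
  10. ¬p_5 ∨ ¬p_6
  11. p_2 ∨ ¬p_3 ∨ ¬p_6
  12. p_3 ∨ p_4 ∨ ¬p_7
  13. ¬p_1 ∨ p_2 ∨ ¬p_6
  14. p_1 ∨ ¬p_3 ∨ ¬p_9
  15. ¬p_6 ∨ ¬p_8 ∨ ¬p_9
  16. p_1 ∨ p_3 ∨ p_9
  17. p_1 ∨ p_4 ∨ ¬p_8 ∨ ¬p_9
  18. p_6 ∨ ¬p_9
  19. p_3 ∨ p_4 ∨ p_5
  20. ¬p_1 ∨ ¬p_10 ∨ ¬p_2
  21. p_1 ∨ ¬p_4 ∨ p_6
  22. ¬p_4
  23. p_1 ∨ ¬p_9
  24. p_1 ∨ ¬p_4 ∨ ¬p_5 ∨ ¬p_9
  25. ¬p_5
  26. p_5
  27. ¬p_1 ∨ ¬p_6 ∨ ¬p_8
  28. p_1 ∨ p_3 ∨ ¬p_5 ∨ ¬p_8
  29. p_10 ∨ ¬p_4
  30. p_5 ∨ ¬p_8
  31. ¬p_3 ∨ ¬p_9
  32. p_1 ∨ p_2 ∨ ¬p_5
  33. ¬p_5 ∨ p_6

Unsatisfiable — no assignment works.

Case p_5 = True:
  Clause (¬p_5) is falsified — contradiction.
Case p_5 = False:
  Clause (p_5) is falsified — contradiction.
Both cases fail, so the formula is unsatisfiable.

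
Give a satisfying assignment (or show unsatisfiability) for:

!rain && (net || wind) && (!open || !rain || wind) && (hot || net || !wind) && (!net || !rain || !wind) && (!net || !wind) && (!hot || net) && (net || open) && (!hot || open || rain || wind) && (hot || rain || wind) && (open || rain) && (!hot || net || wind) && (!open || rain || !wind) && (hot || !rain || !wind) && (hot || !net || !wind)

Unit clause (!rain) forces rain = False.
In (open || rain) only open is left, so open = True.
In (!open || rain || !wind) only !wind is left, so wind = False.
In (net || wind) only net is left, so net = True.
In (hot || rain || wind) only hot is left, so hot = True.
All clauses satisfied.

rain: False; net: True; wind: False; open: True; hot: True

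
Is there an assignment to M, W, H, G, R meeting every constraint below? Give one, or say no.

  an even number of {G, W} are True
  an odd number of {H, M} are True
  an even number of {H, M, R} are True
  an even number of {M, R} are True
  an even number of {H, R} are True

Adding constraints 2, 4, 5 mod 2: every variable appears an even number of times on the left, so the left side is 0.
But the right sides sum to 1 (mod 2). 0 ≠ 1 — the system is inconsistent.

The formula is unsatisfiable.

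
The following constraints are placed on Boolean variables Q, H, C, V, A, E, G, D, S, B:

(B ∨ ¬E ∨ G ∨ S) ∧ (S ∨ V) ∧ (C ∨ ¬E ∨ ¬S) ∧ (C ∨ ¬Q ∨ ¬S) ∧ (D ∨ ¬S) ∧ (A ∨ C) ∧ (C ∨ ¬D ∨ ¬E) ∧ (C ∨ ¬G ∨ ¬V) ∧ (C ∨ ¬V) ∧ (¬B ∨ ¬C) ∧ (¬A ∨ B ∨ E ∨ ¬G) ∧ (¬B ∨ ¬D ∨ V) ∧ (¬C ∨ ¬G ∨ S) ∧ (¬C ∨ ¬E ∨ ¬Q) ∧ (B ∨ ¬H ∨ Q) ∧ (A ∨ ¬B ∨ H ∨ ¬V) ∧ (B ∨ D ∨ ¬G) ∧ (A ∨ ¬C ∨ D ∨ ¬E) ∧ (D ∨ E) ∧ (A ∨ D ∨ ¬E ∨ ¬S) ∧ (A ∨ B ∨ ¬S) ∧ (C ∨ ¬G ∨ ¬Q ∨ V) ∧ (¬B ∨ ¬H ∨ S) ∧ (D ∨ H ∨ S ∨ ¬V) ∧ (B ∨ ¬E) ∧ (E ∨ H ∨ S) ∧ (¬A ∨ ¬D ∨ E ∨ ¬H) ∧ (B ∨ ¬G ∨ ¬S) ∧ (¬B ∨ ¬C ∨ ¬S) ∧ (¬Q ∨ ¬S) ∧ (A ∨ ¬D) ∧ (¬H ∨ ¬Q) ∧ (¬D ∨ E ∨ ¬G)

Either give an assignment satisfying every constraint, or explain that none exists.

Q: False; H: False; C: False; V: False; A: True; E: False; G: False; D: True; S: True; B: False

Set Q = False.
Set H = False.
Set C = False.
  then (A ∨ C) forces A = True.
  then (C ∨ ¬V) forces V = False.
  then (S ∨ V) forces S = True.
  then (C ∨ ¬E ∨ ¬S) forces E = False.
  then (D ∨ ¬S) forces D = True.
  then (¬B ∨ ¬D ∨ V) forces B = False.
  then (B ∨ ¬G ∨ ¬S) forces G = False.
All clauses satisfied.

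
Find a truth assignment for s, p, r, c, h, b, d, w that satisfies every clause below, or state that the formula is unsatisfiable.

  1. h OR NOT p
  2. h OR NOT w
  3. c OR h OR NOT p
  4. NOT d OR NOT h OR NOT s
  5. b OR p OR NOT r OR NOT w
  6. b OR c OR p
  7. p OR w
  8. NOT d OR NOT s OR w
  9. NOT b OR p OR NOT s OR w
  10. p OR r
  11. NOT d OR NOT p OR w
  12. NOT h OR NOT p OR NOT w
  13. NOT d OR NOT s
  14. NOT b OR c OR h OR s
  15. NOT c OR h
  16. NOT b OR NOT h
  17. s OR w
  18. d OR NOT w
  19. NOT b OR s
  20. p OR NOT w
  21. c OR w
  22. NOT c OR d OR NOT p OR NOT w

Set s = True.
  then (NOT d OR NOT s) forces d = False.
  then (d OR NOT w) forces w = False.
  then (c OR w) forces c = True.
  then (p OR w) forces p = True.
  then (NOT c OR h) forces h = True.
  then (NOT b OR NOT h) forces b = False.
Set r = True.
All clauses satisfied.

s = True, p = True, r = True, c = True, h = True, b = False, d = False, w = False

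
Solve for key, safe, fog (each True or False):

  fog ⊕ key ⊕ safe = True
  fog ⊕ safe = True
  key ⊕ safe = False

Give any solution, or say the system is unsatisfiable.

key: False; safe: False; fog: True

fog ⊕ key ⊕ safe = T ⊕ F ⊕ F = True ✓
fog ⊕ safe = T ⊕ F = True ✓
key ⊕ safe = F ⊕ F = False ✓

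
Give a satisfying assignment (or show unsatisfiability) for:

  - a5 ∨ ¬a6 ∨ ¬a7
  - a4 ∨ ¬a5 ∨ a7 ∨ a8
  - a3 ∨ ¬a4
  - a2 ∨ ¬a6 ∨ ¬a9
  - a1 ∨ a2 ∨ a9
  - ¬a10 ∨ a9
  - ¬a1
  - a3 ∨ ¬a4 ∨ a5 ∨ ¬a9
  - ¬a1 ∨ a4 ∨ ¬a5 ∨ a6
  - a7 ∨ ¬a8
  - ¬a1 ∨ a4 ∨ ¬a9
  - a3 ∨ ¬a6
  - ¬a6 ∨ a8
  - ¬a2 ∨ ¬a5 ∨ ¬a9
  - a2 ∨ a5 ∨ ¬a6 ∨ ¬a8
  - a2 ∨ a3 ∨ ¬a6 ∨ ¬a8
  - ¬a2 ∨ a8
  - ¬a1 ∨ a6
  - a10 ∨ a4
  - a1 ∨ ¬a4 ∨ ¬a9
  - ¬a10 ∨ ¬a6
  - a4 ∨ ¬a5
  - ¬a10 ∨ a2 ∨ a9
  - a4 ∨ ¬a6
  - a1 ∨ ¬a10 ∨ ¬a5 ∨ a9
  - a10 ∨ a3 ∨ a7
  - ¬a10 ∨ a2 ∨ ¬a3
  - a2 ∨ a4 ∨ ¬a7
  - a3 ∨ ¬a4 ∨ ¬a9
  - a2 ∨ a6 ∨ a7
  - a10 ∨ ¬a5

Unit clause (¬a1) forces a1 = False.
Set a2 = True.
  then (¬a2 ∨ a8) forces a8 = True.
  then (a7 ∨ ¬a8) forces a7 = True.
Set a3 = False.
  then (a3 ∨ ¬a4) forces a4 = False.
  then (a3 ∨ ¬a6) forces a6 = False.
  then (a10 ∨ a4) forces a10 = True.
  then (a4 ∨ ¬a5) forces a5 = False.
  then (¬a10 ∨ a9) forces a9 = True.
All clauses satisfied.

a1=F, a2=T, a3=F, a4=F, a5=F, a6=F, a7=T, a8=T, a9=T, a10=T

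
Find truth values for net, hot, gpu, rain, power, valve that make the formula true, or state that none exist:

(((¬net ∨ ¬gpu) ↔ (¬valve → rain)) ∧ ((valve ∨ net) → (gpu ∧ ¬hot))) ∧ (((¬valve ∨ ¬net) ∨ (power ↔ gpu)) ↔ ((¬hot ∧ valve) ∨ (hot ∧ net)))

net = False, hot = False, gpu = True, rain = True, power = True, valve = True

  ((¬net ∨ ¬gpu) ↔ (¬valve → rain)) ∧ ((valve ∨ net) → (gpu ∧ ¬hot)) = True
    (¬net ∨ ¬gpu) ↔ (¬valve → rain) = True
      ¬net ∨ ¬gpu = True
        ¬net = True
        ¬gpu = False
      ¬valve → rain = True
        ¬valve = False
    (valve ∨ net) → (gpu ∧ ¬hot) = True
      valve ∨ net = True
      gpu ∧ ¬hot = True
        ¬hot = True
  ((¬valve ∨ ¬net) ∨ (power ↔ gpu)) ↔ ((¬hot ∧ valve) ∨ (hot ∧ net)) = True
    (¬valve ∨ ¬net) ∨ (power ↔ gpu) = True
      ¬valve ∨ ¬net = True
        ¬valve = False
        ¬net = True
      power ↔ gpu = True
    (¬hot ∧ valve) ∨ (hot ∧ net) = True
      ¬hot ∧ valve = True
        ¬hot = True
      hot ∧ net = False
Both conjuncts True, so the formula holds.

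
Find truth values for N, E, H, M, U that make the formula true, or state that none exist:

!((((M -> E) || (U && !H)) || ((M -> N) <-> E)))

N=T, E=F, H=F, M=T, U=F

  !((((M -> E) || (U && !H)) || ((M -> N) <-> E))) = True
    ((M -> E) || (U && !H)) || ((M -> N) <-> E) = False
      (M -> E) || (U && !H) = False
        M -> E = False
        U && !H = False
          !H = True
      (M -> N) <-> E = False
        M -> N = True
The formula evaluates to True.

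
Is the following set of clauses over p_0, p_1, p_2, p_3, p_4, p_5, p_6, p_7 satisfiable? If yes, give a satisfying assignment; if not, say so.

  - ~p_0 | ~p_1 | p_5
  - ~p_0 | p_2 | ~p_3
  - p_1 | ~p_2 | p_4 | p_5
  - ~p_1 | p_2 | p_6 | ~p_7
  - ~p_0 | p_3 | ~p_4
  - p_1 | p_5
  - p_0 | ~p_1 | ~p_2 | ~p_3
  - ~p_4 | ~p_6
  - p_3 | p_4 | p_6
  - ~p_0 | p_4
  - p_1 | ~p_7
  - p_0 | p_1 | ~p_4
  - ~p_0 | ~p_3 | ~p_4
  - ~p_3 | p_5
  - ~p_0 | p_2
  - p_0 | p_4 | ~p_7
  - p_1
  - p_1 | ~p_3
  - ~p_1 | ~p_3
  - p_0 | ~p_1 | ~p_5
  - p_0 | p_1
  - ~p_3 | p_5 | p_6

p_0 = False; p_1 = True; p_2 = False; p_3 = False; p_4 = True; p_5 = False; p_6 = False; p_7 = False

Unit clause (p_1) forces p_1 = True.
In (~p_1 | ~p_3) only ~p_3 is left, so p_3 = False.
Try p_0 = True:
  (~p_0 | ~p_1 | p_5) forces p_5 = True.
  (~p_0 | p_3 | ~p_4) forces p_4 = False.
  clause (~p_0 | p_4) is falsified — backtrack.
So p_0 = False.
  then (p_0 | ~p_1 | ~p_5) forces p_5 = False.
Set p_2 = False.
Set p_4 = True.
  then (~p_4 | ~p_6) forces p_6 = False.
  then (~p_1 | p_2 | p_6 | ~p_7) forces p_7 = False.
All clauses satisfied.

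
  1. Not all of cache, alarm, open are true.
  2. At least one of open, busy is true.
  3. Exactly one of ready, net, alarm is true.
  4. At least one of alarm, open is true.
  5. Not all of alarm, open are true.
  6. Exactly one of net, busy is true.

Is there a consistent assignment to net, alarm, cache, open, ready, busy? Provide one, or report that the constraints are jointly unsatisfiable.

net = False; alarm = True; cache = False; open = False; ready = False; busy = True

  (1) {cache, alarm, open}: 1/3 true — not all ✓
  (2) {open, busy}: 1 true — at least one ✓
  (3) {ready, net, alarm}: 1 true — exactly one ✓
  (4) {alarm, open}: 1 true — at least one ✓
  (5) {alarm, open}: 1/2 true — not all ✓
  (6) {net, busy}: 1 true — exactly one ✓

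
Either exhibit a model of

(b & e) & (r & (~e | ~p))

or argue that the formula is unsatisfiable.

e = True; r = True; p = False; b = True

  b & e = True
  r & (~e | ~p) = True
    ~e | ~p = True
      ~e = False
      ~p = True
Both conjuncts True, so the formula holds.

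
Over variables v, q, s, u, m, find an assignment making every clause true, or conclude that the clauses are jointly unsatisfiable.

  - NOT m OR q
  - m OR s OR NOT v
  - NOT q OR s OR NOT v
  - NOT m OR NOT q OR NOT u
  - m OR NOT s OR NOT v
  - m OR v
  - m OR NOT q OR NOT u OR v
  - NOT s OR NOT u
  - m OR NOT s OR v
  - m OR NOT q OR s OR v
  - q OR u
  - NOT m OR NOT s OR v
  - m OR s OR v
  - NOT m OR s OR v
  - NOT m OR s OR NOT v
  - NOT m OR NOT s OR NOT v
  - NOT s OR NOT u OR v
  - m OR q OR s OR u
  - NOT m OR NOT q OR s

The formula is unsatisfiable.

Case m = True:
  (NOT m OR q) forces q = True.
  (NOT m OR NOT q OR NOT u) forces u = False.
  (NOT m OR NOT q OR s) forces s = True.
  (NOT m OR NOT s OR v) forces v = True.
  Clause (NOT m OR NOT s OR NOT v) is falsified — contradiction.
Case m = False:
  (m OR v) forces v = True.
  (m OR s OR NOT v) forces s = True.
  Clause (m OR NOT s OR NOT v) is falsified — contradiction.
Both cases fail, so the formula is unsatisfiable.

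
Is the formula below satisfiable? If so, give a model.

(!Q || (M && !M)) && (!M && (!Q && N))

M = False, Q = False, N = True

  !Q || (M && !M) = True
    !Q = True
    M && !M = False
      !M = True
  !M && (!Q && N) = True
    !M = True
    !Q && N = True
      !Q = True
Both conjuncts True, so the formula holds.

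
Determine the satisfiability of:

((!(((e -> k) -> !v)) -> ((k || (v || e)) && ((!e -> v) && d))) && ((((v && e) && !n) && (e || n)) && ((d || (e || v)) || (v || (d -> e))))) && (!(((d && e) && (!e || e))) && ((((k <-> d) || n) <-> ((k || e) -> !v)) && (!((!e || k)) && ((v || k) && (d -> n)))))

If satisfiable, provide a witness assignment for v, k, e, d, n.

Case e = True: the formula simplifies to ((!((k -> !v)) -> d) && (v && !n)) && (!d && ((((k <-> d) || n) <-> !v) && (!k && ((v || k) && (d -> n))))).
  k = True: the conjunct !k is False.
  k = False: simplifies to (v && !n) && (!d && (((!d || n) <-> !v) && (v && (d -> n)))).
    d = True: the conjunct !d is False.
    d = False: simplifies to (v && !n) && (!v && v).
      v = True: the conjunct !v is False.
      v = False: the conjunct v is False.
Case e = False: the conjunct e is False.
Both cases fail — unsatisfiable.

Unsatisfiable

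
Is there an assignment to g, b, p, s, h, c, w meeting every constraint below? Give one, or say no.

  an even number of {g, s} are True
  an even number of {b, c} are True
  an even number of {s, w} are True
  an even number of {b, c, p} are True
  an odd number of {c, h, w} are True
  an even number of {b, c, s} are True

g = False, b = True, p = False, s = False, h = False, c = True, w = False

{g, s}: 0 true → even ✓
{b, c}: 2 true → even ✓
{s, w}: 0 true → even ✓
{b, c, p}: 2 true → even ✓
{c, h, w}: 1 true → odd ✓
{b, c, s}: 2 true → even ✓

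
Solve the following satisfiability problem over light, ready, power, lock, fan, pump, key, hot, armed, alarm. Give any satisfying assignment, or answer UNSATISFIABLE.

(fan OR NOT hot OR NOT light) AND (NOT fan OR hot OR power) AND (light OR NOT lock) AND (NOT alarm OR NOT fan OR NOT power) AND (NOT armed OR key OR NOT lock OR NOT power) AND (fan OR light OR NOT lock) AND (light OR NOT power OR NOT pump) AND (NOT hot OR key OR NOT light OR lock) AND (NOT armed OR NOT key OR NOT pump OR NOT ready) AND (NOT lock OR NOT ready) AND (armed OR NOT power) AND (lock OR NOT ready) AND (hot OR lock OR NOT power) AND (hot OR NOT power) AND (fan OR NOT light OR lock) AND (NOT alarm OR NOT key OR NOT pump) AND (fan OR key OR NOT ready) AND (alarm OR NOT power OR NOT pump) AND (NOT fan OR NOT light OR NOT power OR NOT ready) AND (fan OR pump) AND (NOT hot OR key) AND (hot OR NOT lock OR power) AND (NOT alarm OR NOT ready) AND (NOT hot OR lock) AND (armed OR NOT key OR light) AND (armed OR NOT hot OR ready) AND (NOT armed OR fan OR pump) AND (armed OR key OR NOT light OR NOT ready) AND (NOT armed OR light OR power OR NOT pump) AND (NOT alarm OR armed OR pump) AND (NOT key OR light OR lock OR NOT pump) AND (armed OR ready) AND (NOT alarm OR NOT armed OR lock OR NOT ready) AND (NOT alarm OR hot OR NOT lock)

light: True, ready: False, power: False, lock: True, fan: True, pump: False, key: True, hot: True, armed: True, alarm: False

Set light = True.
Try ready = True:
  (NOT lock OR NOT ready) forces lock = False.
  clause (lock OR NOT ready) is falsified — backtrack.
So ready = False.
  then (armed OR ready) forces armed = True.
Set power = False.
Set lock = True.
  then (hot OR NOT lock OR power) forces hot = True.
  then (fan OR NOT hot OR NOT light) forces fan = True.
  then (NOT hot OR key) forces key = True.
Set pump = False.
Set alarm = False.
All clauses satisfied.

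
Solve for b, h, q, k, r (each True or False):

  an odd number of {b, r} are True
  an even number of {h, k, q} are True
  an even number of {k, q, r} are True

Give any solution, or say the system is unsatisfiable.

b = False, h = True, q = True, k = False, r = True

{b, r}: 1 true → odd ✓
{h, k, q}: 2 true → even ✓
{k, q, r}: 2 true → even ✓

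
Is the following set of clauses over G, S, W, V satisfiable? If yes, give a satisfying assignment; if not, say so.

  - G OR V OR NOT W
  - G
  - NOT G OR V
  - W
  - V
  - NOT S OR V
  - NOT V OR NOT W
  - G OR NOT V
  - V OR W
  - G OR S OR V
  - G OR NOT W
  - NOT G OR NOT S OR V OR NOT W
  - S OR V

Case G = True:
  (NOT G OR V) forces V = True.
  (W) forces W = True.
  Clause (NOT V OR NOT W) is falsified — contradiction.
Case G = False:
  Clause (G) is falsified — contradiction.
Both cases fail, so the formula is unsatisfiable.

Unsatisfiable — no assignment works.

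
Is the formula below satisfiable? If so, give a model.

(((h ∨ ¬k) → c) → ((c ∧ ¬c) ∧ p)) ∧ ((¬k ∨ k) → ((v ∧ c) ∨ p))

p = True, h = True, k = False, v = True, c = False

  ((h ∨ ¬k) → c) → ((c ∧ ¬c) ∧ p) = True
    (h ∨ ¬k) → c = False
      h ∨ ¬k = True
        ¬k = True
    (c ∧ ¬c) ∧ p = False
      c ∧ ¬c = False
        ¬c = True
  (¬k ∨ k) → ((v ∧ c) ∨ p) = True
    ¬k ∨ k = True
      ¬k = True
    (v ∧ c) ∨ p = True
      v ∧ c = False
Both conjuncts True, so the formula holds.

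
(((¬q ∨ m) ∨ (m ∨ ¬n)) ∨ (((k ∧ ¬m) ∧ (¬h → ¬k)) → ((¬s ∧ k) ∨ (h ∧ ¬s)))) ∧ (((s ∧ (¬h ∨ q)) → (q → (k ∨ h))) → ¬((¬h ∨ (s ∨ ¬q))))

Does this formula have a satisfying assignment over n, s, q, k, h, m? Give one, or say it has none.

n: True; s: True; q: True; k: False; h: False; m: False

  ((¬q ∨ m) ∨ (m ∨ ¬n)) ∨ (((k ∧ ¬m) ∧ (¬h → ¬k)) → ((¬s ∧ k) ∨ (h ∧ ¬s))) = True
    (¬q ∨ m) ∨ (m ∨ ¬n) = False
      ¬q ∨ m = False
        ¬q = False
      m ∨ ¬n = False
        ¬n = False
    ((k ∧ ¬m) ∧ (¬h → ¬k)) → ((¬s ∧ k) ∨ (h ∧ ¬s)) = True
      (k ∧ ¬m) ∧ (¬h → ¬k) = False
        k ∧ ¬m = False
          ¬m = True
        ¬h → ¬k = True
          ¬h = True
          ¬k = True
      (¬s ∧ k) ∨ (h ∧ ¬s) = False
        ¬s ∧ k = False
          ¬s = False
        h ∧ ¬s = False
          ¬s = False
  ((s ∧ (¬h ∨ q)) → (q → (k ∨ h))) → ¬((¬h ∨ (s ∨ ¬q))) = True
    (s ∧ (¬h ∨ q)) → (q → (k ∨ h)) = False
      s ∧ (¬h ∨ q) = True
        ¬h ∨ q = True
          ¬h = True
      q → (k ∨ h) = False
        k ∨ h = False
    ¬((¬h ∨ (s ∨ ¬q))) = False
      ¬h ∨ (s ∨ ¬q) = True
        ¬h = True
        s ∨ ¬q = True
          ¬q = False
Both conjuncts True, so the formula holds.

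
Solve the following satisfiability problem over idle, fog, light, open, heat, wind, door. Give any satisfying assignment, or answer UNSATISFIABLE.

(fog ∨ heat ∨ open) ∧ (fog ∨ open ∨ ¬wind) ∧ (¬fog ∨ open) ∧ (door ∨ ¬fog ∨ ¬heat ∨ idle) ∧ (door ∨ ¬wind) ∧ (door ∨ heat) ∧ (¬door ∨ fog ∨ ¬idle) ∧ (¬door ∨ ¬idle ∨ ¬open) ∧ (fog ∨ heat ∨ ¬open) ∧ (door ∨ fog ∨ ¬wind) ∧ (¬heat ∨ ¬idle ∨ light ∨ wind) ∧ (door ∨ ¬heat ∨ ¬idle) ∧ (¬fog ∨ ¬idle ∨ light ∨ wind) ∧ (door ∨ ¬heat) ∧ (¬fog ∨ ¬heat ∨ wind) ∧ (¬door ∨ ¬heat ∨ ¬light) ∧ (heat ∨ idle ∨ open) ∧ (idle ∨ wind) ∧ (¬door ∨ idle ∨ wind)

idle = False, fog = True, light = True, open = True, heat = False, wind = True, door = True

Set idle = False.
  then (idle ∨ wind) forces wind = True.
  then (door ∨ ¬wind) forces door = True.
Set fog = True.
  then (¬fog ∨ open) forces open = True.
Set light = True.
  then (¬door ∨ ¬heat ∨ ¬light) forces heat = False.
All clauses satisfied.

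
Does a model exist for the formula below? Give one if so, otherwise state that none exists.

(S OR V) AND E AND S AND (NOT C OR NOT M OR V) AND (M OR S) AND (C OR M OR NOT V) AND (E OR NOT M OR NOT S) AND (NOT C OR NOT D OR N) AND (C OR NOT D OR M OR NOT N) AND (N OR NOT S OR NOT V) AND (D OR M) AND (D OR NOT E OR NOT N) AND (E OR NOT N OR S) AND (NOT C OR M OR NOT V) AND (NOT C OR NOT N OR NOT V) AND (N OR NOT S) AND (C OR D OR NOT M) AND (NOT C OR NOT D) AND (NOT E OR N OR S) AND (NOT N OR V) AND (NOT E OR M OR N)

Unit clause (E) forces E = True.
Unit clause (S) forces S = True.
In (N OR NOT S) only N is left, so N = True.
In (NOT N OR V) only V is left, so V = True.
In (D OR NOT E OR NOT N) only D is left, so D = True.
In (NOT C OR NOT N OR NOT V) only NOT C is left, so C = False.
In (C OR M OR NOT V) only M is left, so M = True.
All clauses satisfied.

V: True; M: True; D: True; N: True; C: False; E: True; S: True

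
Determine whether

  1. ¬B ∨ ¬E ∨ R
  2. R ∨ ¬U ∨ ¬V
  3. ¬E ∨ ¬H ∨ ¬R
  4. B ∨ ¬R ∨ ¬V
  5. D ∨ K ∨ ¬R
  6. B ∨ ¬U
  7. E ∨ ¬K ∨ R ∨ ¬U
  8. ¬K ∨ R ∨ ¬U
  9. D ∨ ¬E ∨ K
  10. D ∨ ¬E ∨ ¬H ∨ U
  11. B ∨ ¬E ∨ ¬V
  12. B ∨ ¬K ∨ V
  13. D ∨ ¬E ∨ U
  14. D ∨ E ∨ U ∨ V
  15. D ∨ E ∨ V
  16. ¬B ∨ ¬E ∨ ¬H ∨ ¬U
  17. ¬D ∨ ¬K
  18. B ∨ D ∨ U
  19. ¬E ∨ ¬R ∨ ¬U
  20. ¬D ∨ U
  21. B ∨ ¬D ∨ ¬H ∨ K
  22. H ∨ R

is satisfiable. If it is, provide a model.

Set H = False.
  then (H ∨ R) forces R = True.
Set U = True.
  then (B ∨ ¬U) forces B = True.
  then (¬E ∨ ¬R ∨ ¬U) forces E = False.
Set D = False.
  then (D ∨ K ∨ ¬R) forces K = True.
  then (D ∨ E ∨ V) forces V = True.
All clauses satisfied.

H: False, U: True, R: True, D: False, V: True, E: False, K: True, B: True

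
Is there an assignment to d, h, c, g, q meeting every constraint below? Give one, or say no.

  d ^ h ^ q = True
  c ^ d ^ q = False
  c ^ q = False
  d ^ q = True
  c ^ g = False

d = False, h = False, c = True, g = True, q = True

d ^ h ^ q = F ^ F ^ T = True ✓
c ^ d ^ q = T ^ F ^ T = False ✓
c ^ q = T ^ T = False ✓
d ^ q = F ^ T = True ✓
c ^ g = T ^ T = False ✓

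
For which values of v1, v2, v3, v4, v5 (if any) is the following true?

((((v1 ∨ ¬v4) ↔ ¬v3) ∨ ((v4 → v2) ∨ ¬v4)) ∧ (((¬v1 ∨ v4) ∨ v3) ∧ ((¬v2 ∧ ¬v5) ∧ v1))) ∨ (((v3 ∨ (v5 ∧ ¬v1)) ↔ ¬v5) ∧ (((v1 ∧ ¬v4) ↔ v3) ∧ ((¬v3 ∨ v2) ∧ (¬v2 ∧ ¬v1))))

v1 = True, v2 = False, v3 = False, v4 = True, v5 = False

  ((((v1 ∨ ¬v4) ↔ ¬v3) ∨ ((v4 → v2) ∨ ¬v4)) ∧ (((¬v1 ∨ v4) ∨ v3) ∧ ((¬v2 ∧ ¬v5) ∧ v1))) ∨ (((v3 ∨ (v5 ∧ ¬v1)) ↔ ¬v5) ∧ (((v1 ∧ ¬v4) ↔ v3) ∧ ((¬v3 ∨ v2) ∧ (¬v2 ∧ ¬v1)))) = True
    (((v1 ∨ ¬v4) ↔ ¬v3) ∨ ((v4 → v2) ∨ ¬v4)) ∧ (((¬v1 ∨ v4) ∨ v3) ∧ ((¬v2 ∧ ¬v5) ∧ v1)) = True
      ((v1 ∨ ¬v4) ↔ ¬v3) ∨ ((v4 → v2) ∨ ¬v4) = True
        (v1 ∨ ¬v4) ↔ ¬v3 = True
          v1 ∨ ¬v4 = True
            ¬v4 = False
          ¬v3 = True
        (v4 → v2) ∨ ¬v4 = False
          v4 → v2 = False
          ¬v4 = False
      ((¬v1 ∨ v4) ∨ v3) ∧ ((¬v2 ∧ ¬v5) ∧ v1) = True
        (¬v1 ∨ v4) ∨ v3 = True
          ¬v1 ∨ v4 = True
            ¬v1 = False
        (¬v2 ∧ ¬v5) ∧ v1 = True
          ¬v2 ∧ ¬v5 = True
            ¬v2 = True
            ¬v5 = True
    ((v3 ∨ (v5 ∧ ¬v1)) ↔ ¬v5) ∧ (((v1 ∧ ¬v4) ↔ v3) ∧ ((¬v3 ∨ v2) ∧ (¬v2 ∧ ¬v1))) = False
      (v3 ∨ (v5 ∧ ¬v1)) ↔ ¬v5 = False
        v3 ∨ (v5 ∧ ¬v1) = False
          v5 ∧ ¬v1 = False
            ¬v1 = False
        ¬v5 = True
      ((v1 ∧ ¬v4) ↔ v3) ∧ ((¬v3 ∨ v2) ∧ (¬v2 ∧ ¬v1)) = False
        (v1 ∧ ¬v4) ↔ v3 = True
          v1 ∧ ¬v4 = False
            ¬v4 = False
        (¬v3 ∨ v2) ∧ (¬v2 ∧ ¬v1) = False
          ¬v3 ∨ v2 = True
            ¬v3 = True
          ¬v2 ∧ ¬v1 = False
            ¬v2 = True
            ¬v1 = False
The formula evaluates to True.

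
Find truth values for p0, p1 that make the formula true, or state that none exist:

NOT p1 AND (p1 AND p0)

Unsatisfiable

Case p1 = True: the conjunct NOT p1 is False.
Case p1 = False: the conjunct p1 is False.
Both cases fail — unsatisfiable.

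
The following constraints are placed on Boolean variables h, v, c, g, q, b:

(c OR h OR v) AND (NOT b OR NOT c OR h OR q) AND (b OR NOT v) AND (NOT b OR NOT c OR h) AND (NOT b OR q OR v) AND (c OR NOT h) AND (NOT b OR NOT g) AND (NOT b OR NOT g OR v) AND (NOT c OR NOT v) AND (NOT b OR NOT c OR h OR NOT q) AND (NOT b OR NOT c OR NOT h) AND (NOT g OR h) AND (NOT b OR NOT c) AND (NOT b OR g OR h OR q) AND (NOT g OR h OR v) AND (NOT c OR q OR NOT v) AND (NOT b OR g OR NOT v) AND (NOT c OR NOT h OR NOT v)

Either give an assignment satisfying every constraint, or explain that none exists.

h=T; v=F; c=T; g=T; q=F; b=F

Set h = True.
  then (c OR NOT h) forces c = True.
  then (NOT c OR NOT v) forces v = False.
  then (NOT b OR NOT c OR NOT h) forces b = False.
Set g = True.
Set q = False.
All clauses satisfied.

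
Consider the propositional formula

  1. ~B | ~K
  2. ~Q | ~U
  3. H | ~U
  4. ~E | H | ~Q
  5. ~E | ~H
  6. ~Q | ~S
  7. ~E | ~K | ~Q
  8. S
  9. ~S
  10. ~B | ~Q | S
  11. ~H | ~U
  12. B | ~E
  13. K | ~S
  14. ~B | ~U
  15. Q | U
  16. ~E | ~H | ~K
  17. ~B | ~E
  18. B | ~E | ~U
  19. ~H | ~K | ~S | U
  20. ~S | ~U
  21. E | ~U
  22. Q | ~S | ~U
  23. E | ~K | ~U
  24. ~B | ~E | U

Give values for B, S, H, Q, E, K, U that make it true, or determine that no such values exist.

Case S = True:
  Clause (~S) is falsified — contradiction.
Case S = False:
  Clause (S) is falsified — contradiction.
Both cases fail, so the formula is unsatisfiable.

No satisfying assignment exists.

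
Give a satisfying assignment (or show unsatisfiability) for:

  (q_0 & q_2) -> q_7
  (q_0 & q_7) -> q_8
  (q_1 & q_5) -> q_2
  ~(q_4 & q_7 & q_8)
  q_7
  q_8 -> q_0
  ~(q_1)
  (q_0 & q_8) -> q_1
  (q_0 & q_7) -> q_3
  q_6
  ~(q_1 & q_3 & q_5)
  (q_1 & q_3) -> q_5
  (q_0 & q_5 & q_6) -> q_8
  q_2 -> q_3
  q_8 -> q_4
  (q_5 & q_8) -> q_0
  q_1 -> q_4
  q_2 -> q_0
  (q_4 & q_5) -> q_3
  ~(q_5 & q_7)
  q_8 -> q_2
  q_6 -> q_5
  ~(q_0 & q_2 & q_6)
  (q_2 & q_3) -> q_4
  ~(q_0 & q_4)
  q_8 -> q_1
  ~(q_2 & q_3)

Case q_6 = True:
  (q_5 | ~q_6) forces q_5 = True.
  (q_7) forces q_7 = True.
  Clause (~q_5 | ~q_7) is falsified — contradiction.
Case q_6 = False:
  Clause (q_6) is falsified — contradiction.
Both cases fail, so the formula is unsatisfiable.

Unsatisfiable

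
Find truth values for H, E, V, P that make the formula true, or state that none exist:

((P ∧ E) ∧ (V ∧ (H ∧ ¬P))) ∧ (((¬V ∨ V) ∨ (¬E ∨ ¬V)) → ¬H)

Unsatisfiable — no assignment works.

Case P = True: the conjunct ¬P is False.
Case P = False: the conjunct P is False.
Both cases fail — unsatisfiable.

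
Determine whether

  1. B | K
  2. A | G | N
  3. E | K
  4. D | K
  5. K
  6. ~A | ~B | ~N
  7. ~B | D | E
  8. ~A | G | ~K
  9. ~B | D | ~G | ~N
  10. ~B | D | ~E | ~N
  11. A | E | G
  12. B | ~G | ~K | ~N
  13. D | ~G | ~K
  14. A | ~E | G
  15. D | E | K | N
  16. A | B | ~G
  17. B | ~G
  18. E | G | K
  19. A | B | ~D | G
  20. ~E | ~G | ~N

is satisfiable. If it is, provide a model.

Unit clause (K) forces K = True.
Set E = False.
Set N = False.
Set D = True.
Try B = False:
  (B | ~G) forces G = False.
  (A | G | N) forces A = True.
  clause (~A | G | ~K) is falsified — backtrack.
So B = True.
Set A = True.
  then (~A | G | ~K) forces G = True.
All clauses satisfied.

E=F, N=F, D=T, B=T, A=T, K=T, G=T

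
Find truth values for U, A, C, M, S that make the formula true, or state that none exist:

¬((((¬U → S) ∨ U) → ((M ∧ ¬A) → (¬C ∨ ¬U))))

U=T, A=F, C=T, M=T, S=F

  ¬((((¬U → S) ∨ U) → ((M ∧ ¬A) → (¬C ∨ ¬U)))) = True
    ((¬U → S) ∨ U) → ((M ∧ ¬A) → (¬C ∨ ¬U)) = False
      (¬U → S) ∨ U = True
        ¬U → S = True
          ¬U = False
      (M ∧ ¬A) → (¬C ∨ ¬U) = False
        M ∧ ¬A = True
          ¬A = True
        ¬C ∨ ¬U = False
          ¬C = False
          ¬U = False
The formula evaluates to True.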